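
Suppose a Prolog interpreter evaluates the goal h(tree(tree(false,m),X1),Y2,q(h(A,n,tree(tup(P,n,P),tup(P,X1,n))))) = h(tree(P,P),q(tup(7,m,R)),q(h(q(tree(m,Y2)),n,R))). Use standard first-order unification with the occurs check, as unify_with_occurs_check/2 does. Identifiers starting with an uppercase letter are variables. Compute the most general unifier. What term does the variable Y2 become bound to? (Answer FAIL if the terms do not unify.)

q(tup(7,m,tree(tup(tree(false,m),n,tree(false,m)),tup(tree(false,m),tree(false,m),n))))

Decompose h/3: tree(tree(false,m),X1) = tree(P,P),  Y2 = q(tup(7,m,R)),  q(h(A,n,tree(tup(P,n,P),tup(P,X1,n)))) = q(h(q(tree(m,Y2)),n,R)).
Decompose tree/2: tree(false,m) = P,  X1 = P.
Bind P := tree(false,m); substituting into the 2 remaining equations that mention P gives: X1 = tree(false,m),  q(h(A,n,tree(tup(tree(false,m),n,tree(false,m)),tup(tree(false,m),X1,n)))) = q(h(q(tree(m,Y2)),n,R)).
Bind X1 := tree(false,m); substituting into the one remaining equation that mentions X1 gives: q(h(A,n,tree(tup(tree(false,m),n,tree(false,m)),tup(tree(false,m),tree(false,m),n)))) = q(h(q(tree(m,Y2)),n,R)).
Bind Y2 := q(tup(7,m,R)); substituting into the remaining equation gives: q(h(A,n,tree(tup(tree(false,m),n,tree(false,m)),tup(tree(false,m),tree(false,m),n)))) = q(h(q(tree(m,q(tup(7,m,R)))),n,R)).
Decompose q/1: h(A,n,tree(tup(tree(false,m),n,tree(false,m)),tup(tree(false,m),tree(false,m),n))) = h(q(tree(m,q(tup(7,m,R)))),n,R).
Decompose h/3: A = q(tree(m,q(tup(7,m,R)))),  n = n,  tree(tup(tree(false,m),n,tree(false,m)),tup(tree(false,m),tree(false,m),n)) = R.
Bind A := q(tree(m,q(tup(7,m,R)))); no other remaining equation mentions A.
Delete trivial equation n = n.
Bind R := tree(tup(tree(false,m),n,tree(false,m)),tup(tree(false,m),tree(false,m),n)). Substituting into the earlier bindings gives Y2 := q(tup(7,m,tree(tup(tree(false,m),n,tree(false,m)),tup(tree(false,m),tree(false,m),n)))), A := q(tree(m,q(tup(7,m,tree(tup(tree(false,m),n,tree(false,m)),tup(tree(false,m),tree(false,m),n)))))).
MGU = { P = tree(false,m), X1 = tree(false,m), Y2 = q(tup(7,m,tree(tup(tree(false,m),n,tree(false,m)),tup(tree(false,m),tree(false,m),n)))), A = q(tree(m,q(tup(7,m,tree(tup(tree(false,m),n,tree(false,m)),tup(tree(false,m),tree(false,m),n)))))), R = tree(tup(tree(false,m),n,tree(false,m)),tup(tree(false,m),tree(false,m),n)) }, so Y2 = q(tup(7,m,tree(tup(tree(false,m),n,tree(false,m)),tup(tree(false,m),tree(false,m),n)))).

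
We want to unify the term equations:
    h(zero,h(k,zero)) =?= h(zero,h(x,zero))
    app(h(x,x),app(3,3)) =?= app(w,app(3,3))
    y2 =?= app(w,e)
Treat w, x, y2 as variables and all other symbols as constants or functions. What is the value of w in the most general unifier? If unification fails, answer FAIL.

h(k,k)

Decompose h/2: zero =?= zero,  h(k,zero) =?= h(x,zero).
Delete trivial equation zero =?= zero.
Decompose h/2: k =?= x,  zero =?= zero.
Bind x := k; substituting into the one remaining equation that mentions x gives: app(h(k,k),app(3,3)) =?= app(w,app(3,3)).
Delete trivial equation zero =?= zero.
Decompose app/2: h(k,k) =?= w,  app(3,3) =?= app(3,3).
Bind w := h(k,k); substituting into the one remaining equation that mentions w gives: y2 =?= app(h(k,k),e).
Delete trivial equation app(3,3) =?= app(3,3).
Bind y2 := app(h(k,k),e).
MGU = { x := k, w := h(k,k), y2 := app(h(k,k),e) }, so w := h(k,k).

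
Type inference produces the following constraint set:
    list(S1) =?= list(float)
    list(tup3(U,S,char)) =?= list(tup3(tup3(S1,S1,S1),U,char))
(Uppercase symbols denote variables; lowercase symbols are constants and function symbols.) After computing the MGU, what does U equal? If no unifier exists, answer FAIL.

tup3(float,float,float)

Decompose list/1: S1 =?= float.
Bind S1 := float; substituting into the remaining equation gives: list(tup3(U,S,char)) =?= list(tup3(tup3(float,float,float),U,char)).
Decompose list/1: tup3(U,S,char) =?= tup3(tup3(float,float,float),U,char).
Decompose tup3/3: U =?= tup3(float,float,float),  S =?= U,  char =?= char.
Bind U := tup3(float,float,float); substituting into the one remaining equation that mentions U gives: S =?= tup3(float,float,float).
Bind S := tup3(float,float,float); no other remaining equation mentions S.
Delete trivial equation char =?= char.
MGU = { S1 := float, U := tup3(float,float,float), S := tup3(float,float,float) }, so U := tup3(float,float,float).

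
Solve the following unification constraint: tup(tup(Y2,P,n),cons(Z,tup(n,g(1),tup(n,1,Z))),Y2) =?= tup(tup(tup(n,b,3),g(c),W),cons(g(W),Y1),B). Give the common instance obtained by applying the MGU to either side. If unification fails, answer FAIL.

Decompose tup/3: tup(Y2,P,n) =?= tup(tup(n,b,3),g(c),W),  cons(Z,tup(n,g(1),tup(n,1,Z))) =?= cons(g(W),Y1),  Y2 =?= B.
Decompose tup/3: Y2 =?= tup(n,b,3),  P =?= g(c),  n =?= W.
Bind Y2 := tup(n,b,3); substituting into the one remaining equation that mentions Y2 gives: tup(n,b,3) =?= B.
Bind P := g(c); no other remaining equation mentions P.
Bind W := n; substituting into the one remaining equation that mentions W gives: cons(Z,tup(n,g(1),tup(n,1,Z))) =?= cons(g(n),Y1).
Decompose cons/2: Z =?= g(n),  tup(n,g(1),tup(n,1,Z)) =?= Y1.
Bind Z := g(n); substituting into the one remaining equation that mentions Z gives: tup(n,g(1),tup(n,1,g(n))) =?= Y1.
Bind Y1 := tup(n,g(1),tup(n,1,g(n))); no other remaining equation mentions Y1.
Bind B := tup(n,b,3).
Applying the MGU to either side gives tup(tup(tup(n,b,3),g(c),n),cons(g(n),tup(n,g(1),tup(n,1,g(n)))),tup(n,b,3)).

tup(tup(tup(n,b,3),g(c),n),cons(g(n),tup(n,g(1),tup(n,1,g(n)))),tup(n,b,3))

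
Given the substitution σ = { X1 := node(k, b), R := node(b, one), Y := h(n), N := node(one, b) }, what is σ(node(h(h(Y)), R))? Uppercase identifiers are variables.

node(h(h(h(n))), node(b, one))

Replace each occurrence of R with node(b, one).
Replace each occurrence of Y with h(n).
Result: node(h(h(h(n))), node(b, one)).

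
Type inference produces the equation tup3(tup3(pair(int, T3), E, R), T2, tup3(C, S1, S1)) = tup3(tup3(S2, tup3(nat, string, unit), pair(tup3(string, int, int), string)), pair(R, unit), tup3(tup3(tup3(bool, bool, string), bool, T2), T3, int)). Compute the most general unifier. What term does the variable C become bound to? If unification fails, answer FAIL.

Decompose tup3/3: tup3(pair(int, T3), E, R) = tup3(S2, tup3(nat, string, unit), pair(tup3(string, int, int), string)),  T2 = pair(R, unit),  tup3(C, S1, S1) = tup3(tup3(tup3(bool, bool, string), bool, T2), T3, int).
Decompose tup3/3: pair(int, T3) = S2,  E = tup3(nat, string, unit),  R = pair(tup3(string, int, int), string).
Bind S2 := pair(int, T3); no other remaining equation mentions S2.
Bind E := tup3(nat, string, unit); no other remaining equation mentions E.
Bind R := pair(tup3(string, int, int), string); substituting into the one remaining equation that mentions R gives: T2 = pair(pair(tup3(string, int, int), string), unit).
Bind T2 := pair(pair(tup3(string, int, int), string), unit); substituting into the remaining equation gives: tup3(C, S1, S1) = tup3(tup3(tup3(bool, bool, string), bool, pair(pair(tup3(string, int, int), string), unit)), T3, int).
Decompose tup3/3: C = tup3(tup3(bool, bool, string), bool, pair(pair(tup3(string, int, int), string), unit)),  S1 = T3,  S1 = int.
Bind C := tup3(tup3(bool, bool, string), bool, pair(pair(tup3(string, int, int), string), unit)); no other remaining equation mentions C.
Bind S1 := T3; substituting into the remaining equation gives: T3 = int.
Bind T3 := int. Substituting into the earlier bindings gives S2 := pair(int, int), S1 := int.
MGU = { S2 -> pair(int, int), E -> tup3(nat, string, unit), R -> pair(tup3(string, int, int), string), T2 -> pair(pair(tup3(string, int, int), string), unit), C -> tup3(tup3(bool, bool, string), bool, pair(pair(tup3(string, int, int), string), unit)), S1 -> int, T3 -> int }, so C -> tup3(tup3(bool, bool, string), bool, pair(pair(tup3(string, int, int), string), unit)).

tup3(tup3(bool, bool, string), bool, pair(pair(tup3(string, int, int), string), unit))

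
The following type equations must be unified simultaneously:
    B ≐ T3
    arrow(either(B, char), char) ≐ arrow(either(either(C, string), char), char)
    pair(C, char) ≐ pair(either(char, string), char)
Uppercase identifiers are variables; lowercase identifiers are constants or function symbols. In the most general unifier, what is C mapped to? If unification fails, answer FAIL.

either(char, string)

Bind B := T3; substituting into the one remaining equation that mentions B gives: arrow(either(T3, char), char) ≐ arrow(either(either(C, string), char), char).
Decompose arrow/2: either(T3, char) ≐ either(either(C, string), char),  char ≐ char.
Decompose either/2: T3 ≐ either(C, string),  char ≐ char.
Bind T3 := either(C, string); no other remaining equation mentions T3. Substituting into the earlier binding gives B := either(C, string).
Delete trivial equation char ≐ char.
Delete trivial equation char ≐ char.
Decompose pair/2: C ≐ either(char, string),  char ≐ char.
Bind C := either(char, string); no other remaining equation mentions C. Substituting into the earlier bindings gives B := either(either(char, string), string), T3 := either(either(char, string), string).
Delete trivial equation char ≐ char.
MGU = { B := either(either(char, string), string), T3 := either(either(char, string), string), C := either(char, string) }, so C := either(char, string).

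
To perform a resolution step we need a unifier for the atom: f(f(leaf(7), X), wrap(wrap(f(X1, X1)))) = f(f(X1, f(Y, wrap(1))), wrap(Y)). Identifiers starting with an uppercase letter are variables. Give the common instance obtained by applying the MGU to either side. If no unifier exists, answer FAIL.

Decompose f/2: f(leaf(7), X) = f(X1, f(Y, wrap(1))),  wrap(wrap(f(X1, X1))) = wrap(Y).
Decompose f/2: leaf(7) = X1,  X = f(Y, wrap(1)).
Bind X1 := leaf(7); substituting into the one remaining equation that mentions X1 gives: wrap(wrap(f(leaf(7), leaf(7)))) = wrap(Y).
Bind X := f(Y, wrap(1)); no other remaining equation mentions X.
Decompose wrap/1: wrap(f(leaf(7), leaf(7))) = Y.
Bind Y := wrap(f(leaf(7), leaf(7))). Substituting into the earlier binding gives X := f(wrap(f(leaf(7), leaf(7))), wrap(1)).
Applying the MGU to either side gives f(f(leaf(7), f(wrap(f(leaf(7), leaf(7))), wrap(1))), wrap(wrap(f(leaf(7), leaf(7))))).

f(f(leaf(7), f(wrap(f(leaf(7), leaf(7))), wrap(1))), wrap(wrap(f(leaf(7), leaf(7)))))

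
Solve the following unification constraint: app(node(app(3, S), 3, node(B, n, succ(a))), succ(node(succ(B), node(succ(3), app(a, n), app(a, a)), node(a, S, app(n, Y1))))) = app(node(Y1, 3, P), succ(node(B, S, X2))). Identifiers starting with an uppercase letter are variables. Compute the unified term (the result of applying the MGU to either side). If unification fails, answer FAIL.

FAIL

Decompose app/2: node(app(3, S), 3, node(B, n, succ(a))) = node(Y1, 3, P),  succ(node(succ(B), node(succ(3), app(a, n), app(a, a)), node(a, S, app(n, Y1)))) = succ(node(B, S, X2)).
Decompose node/3: app(3, S) = Y1,  3 = 3,  node(B, n, succ(a)) = P.
Bind Y1 := app(3, S); substituting into the one remaining equation that mentions Y1 gives: succ(node(succ(B), node(succ(3), app(a, n), app(a, a)), node(a, S, app(n, app(3, S))))) = succ(node(B, S, X2)).
Delete trivial equation 3 = 3.
Bind P := node(B, n, succ(a)); no other remaining equation mentions P.
Decompose succ/1: node(succ(B), node(succ(3), app(a, n), app(a, a)), node(a, S, app(n, app(3, S)))) = node(B, S, X2).
Decompose node/3: succ(B) = B,  node(succ(3), app(a, n), app(a, a)) = S,  node(a, S, app(n, app(3, S))) = X2.
Occurs check fails: B occurs in succ(B); the equation B = succ(B) has no finite solution.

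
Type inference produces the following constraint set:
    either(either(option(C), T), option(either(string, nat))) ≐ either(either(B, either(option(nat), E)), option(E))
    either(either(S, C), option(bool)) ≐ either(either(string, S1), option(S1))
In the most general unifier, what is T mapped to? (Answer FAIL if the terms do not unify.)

either(option(nat), either(string, nat))

Decompose either/2: either(option(C), T) ≐ either(B, either(option(nat), E)),  option(either(string, nat)) ≐ option(E).
Decompose either/2: option(C) ≐ B,  T ≐ either(option(nat), E).
Bind B := option(C); no other remaining equation mentions B.
Bind T := either(option(nat), E); no other remaining equation mentions T.
Decompose option/1: either(string, nat) ≐ E.
Bind E := either(string, nat); no other remaining equation mentions E. Substituting into the earlier binding gives T := either(option(nat), either(string, nat)).
Decompose either/2: either(S, C) ≐ either(string, S1),  option(bool) ≐ option(S1).
Decompose either/2: S ≐ string,  C ≐ S1.
Bind S := string; no other remaining equation mentions S.
Bind C := S1; no other remaining equation mentions C. Substituting into the earlier binding gives B := option(S1).
Decompose option/1: bool ≐ S1.
Bind S1 := bool. Substituting into the earlier bindings gives B := option(bool), C := bool.
MGU = { B := option(bool), T := either(option(nat), either(string, nat)), E := either(string, nat), S := string, C := bool, S1 := bool }, so T := either(option(nat), either(string, nat)).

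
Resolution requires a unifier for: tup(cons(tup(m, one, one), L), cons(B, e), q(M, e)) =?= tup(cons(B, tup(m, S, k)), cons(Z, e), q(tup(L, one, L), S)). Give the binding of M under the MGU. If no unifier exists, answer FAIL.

tup(tup(m, e, k), one, tup(m, e, k))

Decompose tup/3: cons(tup(m, one, one), L) =?= cons(B, tup(m, S, k)),  cons(B, e) =?= cons(Z, e),  q(M, e) =?= q(tup(L, one, L), S).
Decompose cons/2: tup(m, one, one) =?= B,  L =?= tup(m, S, k).
Bind B := tup(m, one, one); substituting into the one remaining equation that mentions B gives: cons(tup(m, one, one), e) =?= cons(Z, e).
Bind L := tup(m, S, k); substituting into the one remaining equation that mentions L gives: q(M, e) =?= q(tup(tup(m, S, k), one, tup(m, S, k)), S).
Decompose cons/2: tup(m, one, one) =?= Z,  e =?= e.
Bind Z := tup(m, one, one); no other remaining equation mentions Z.
Delete trivial equation e =?= e.
Decompose q/2: M =?= tup(tup(m, S, k), one, tup(m, S, k)),  e =?= S.
Bind M := tup(tup(m, S, k), one, tup(m, S, k)); no other remaining equation mentions M.
Bind S := e. Substituting into the earlier bindings gives L := tup(m, e, k), M := tup(tup(m, e, k), one, tup(m, e, k)).
MGU = { B ↦ tup(m, one, one), L ↦ tup(m, e, k), Z ↦ tup(m, one, one), M ↦ tup(tup(m, e, k), one, tup(m, e, k)), S ↦ e }, so M ↦ tup(tup(m, e, k), one, tup(m, e, k)).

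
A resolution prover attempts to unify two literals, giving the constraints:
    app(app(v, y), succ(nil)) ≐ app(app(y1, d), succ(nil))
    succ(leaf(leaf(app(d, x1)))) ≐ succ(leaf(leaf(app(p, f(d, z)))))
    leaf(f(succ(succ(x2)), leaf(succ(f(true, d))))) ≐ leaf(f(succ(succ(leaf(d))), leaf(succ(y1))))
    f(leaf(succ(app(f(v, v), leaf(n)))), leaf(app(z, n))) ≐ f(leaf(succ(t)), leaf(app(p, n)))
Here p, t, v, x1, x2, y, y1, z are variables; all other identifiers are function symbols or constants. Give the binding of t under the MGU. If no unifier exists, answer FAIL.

Decompose app/2: app(v, y) ≐ app(y1, d),  succ(nil) ≐ succ(nil).
Decompose app/2: v ≐ y1,  y ≐ d.
Bind v := y1; substituting into the one remaining equation that mentions v gives: f(leaf(succ(app(f(y1, y1), leaf(n)))), leaf(app(z, n))) ≐ f(leaf(succ(t)), leaf(app(p, n))).
Bind y := d; no other remaining equation mentions y.
Delete trivial equation succ(nil) ≐ succ(nil).
Decompose succ/1: leaf(leaf(app(d, x1))) ≐ leaf(leaf(app(p, f(d, z)))).
Decompose leaf/1: leaf(app(d, x1)) ≐ leaf(app(p, f(d, z))).
Decompose leaf/1: app(d, x1) ≐ app(p, f(d, z)).
Decompose app/2: d ≐ p,  x1 ≐ f(d, z).
Bind p := d; substituting into the one remaining equation that mentions p gives: f(leaf(succ(app(f(y1, y1), leaf(n)))), leaf(app(z, n))) ≐ f(leaf(succ(t)), leaf(app(d, n))).
Bind x1 := f(d, z); no other remaining equation mentions x1.
Decompose leaf/1: f(succ(succ(x2)), leaf(succ(f(true, d)))) ≐ f(succ(succ(leaf(d))), leaf(succ(y1))).
Decompose f/2: succ(succ(x2)) ≐ succ(succ(leaf(d))),  leaf(succ(f(true, d))) ≐ leaf(succ(y1)).
Decompose succ/1: succ(x2) ≐ succ(leaf(d)).
Decompose succ/1: x2 ≐ leaf(d).
Bind x2 := leaf(d); no other remaining equation mentions x2.
Decompose leaf/1: succ(f(true, d)) ≐ succ(y1).
Decompose succ/1: f(true, d) ≐ y1.
Bind y1 := f(true, d); substituting into the remaining equation gives: f(leaf(succ(app(f(f(true, d), f(true, d)), leaf(n)))), leaf(app(z, n))) ≐ f(leaf(succ(t)), leaf(app(d, n))). Substituting into the earlier binding gives v := f(true, d).
Decompose f/2: leaf(succ(app(f(f(true, d), f(true, d)), leaf(n)))) ≐ leaf(succ(t)),  leaf(app(z, n)) ≐ leaf(app(d, n)).
Decompose leaf/1: succ(app(f(f(true, d), f(true, d)), leaf(n))) ≐ succ(t).
Decompose succ/1: app(f(f(true, d), f(true, d)), leaf(n)) ≐ t.
Bind t := app(f(f(true, d), f(true, d)), leaf(n)); no other remaining equation mentions t.
Decompose leaf/1: app(z, n) ≐ app(d, n).
Decompose app/2: z ≐ d,  n ≐ n.
Bind z := d; no other remaining equation mentions z. Substituting into the earlier binding gives x1 := f(d, d).
Delete trivial equation n ≐ n.
MGU = { v -> f(true, d), y -> d, p -> d, x1 -> f(d, d), x2 -> leaf(d), y1 -> f(true, d), t -> app(f(f(true, d), f(true, d)), leaf(n)), z -> d }, so t -> app(f(f(true, d), f(true, d)), leaf(n)).

app(f(f(true, d), f(true, d)), leaf(n))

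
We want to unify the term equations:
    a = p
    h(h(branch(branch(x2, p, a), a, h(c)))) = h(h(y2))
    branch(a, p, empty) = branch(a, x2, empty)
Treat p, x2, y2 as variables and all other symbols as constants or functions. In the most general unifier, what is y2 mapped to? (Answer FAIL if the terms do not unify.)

branch(branch(a, a, a), a, h(c))

Bind p := a; substituting into the remaining equations gives: h(h(branch(branch(x2, a, a), a, h(c)))) = h(h(y2)),  branch(a, a, empty) = branch(a, x2, empty).
Decompose h/1: h(branch(branch(x2, a, a), a, h(c))) = h(y2).
Decompose h/1: branch(branch(x2, a, a), a, h(c)) = y2.
Bind y2 := branch(branch(x2, a, a), a, h(c)); no other remaining equation mentions y2.
Decompose branch/3: a = a,  a = x2,  empty = empty.
Delete trivial equation a = a.
Bind x2 := a; no other remaining equation mentions x2. Substituting into the earlier binding gives y2 := branch(branch(a, a, a), a, h(c)).
Delete trivial equation empty = empty.
MGU = { p := a, y2 := branch(branch(a, a, a), a, h(c)), x2 := a }, so y2 := branch(branch(a, a, a), a, h(c)).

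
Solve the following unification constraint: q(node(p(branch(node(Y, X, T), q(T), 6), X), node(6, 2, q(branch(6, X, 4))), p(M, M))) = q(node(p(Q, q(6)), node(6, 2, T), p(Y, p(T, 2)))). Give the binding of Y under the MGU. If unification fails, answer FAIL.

Decompose q/1: node(p(branch(node(Y, X, T), q(T), 6), X), node(6, 2, q(branch(6, X, 4))), p(M, M)) = node(p(Q, q(6)), node(6, 2, T), p(Y, p(T, 2))).
Decompose node/3: p(branch(node(Y, X, T), q(T), 6), X) = p(Q, q(6)),  node(6, 2, q(branch(6, X, 4))) = node(6, 2, T),  p(M, M) = p(Y, p(T, 2)).
Decompose p/2: branch(node(Y, X, T), q(T), 6) = Q,  X = q(6).
Bind Q := branch(node(Y, X, T), q(T), 6); no other remaining equation mentions Q.
Bind X := q(6); substituting into the one remaining equation that mentions X gives: node(6, 2, q(branch(6, q(6), 4))) = node(6, 2, T). Substituting into the earlier binding gives Q := branch(node(Y, q(6), T), q(T), 6).
Decompose node/3: 6 = 6,  2 = 2,  q(branch(6, q(6), 4)) = T.
Delete trivial equation 6 = 6.
Delete trivial equation 2 = 2.
Bind T := q(branch(6, q(6), 4)); substituting into the remaining equation gives: p(M, M) = p(Y, p(q(branch(6, q(6), 4)), 2)). Substituting into the earlier binding gives Q := branch(node(Y, q(6), q(branch(6, q(6), 4))), q(q(branch(6, q(6), 4))), 6).
Decompose p/2: M = Y,  M = p(q(branch(6, q(6), 4)), 2).
Bind M := Y; substituting into the remaining equation gives: Y = p(q(branch(6, q(6), 4)), 2).
Bind Y := p(q(branch(6, q(6), 4)), 2). Substituting into the earlier bindings gives Q := branch(node(p(q(branch(6, q(6), 4)), 2), q(6), q(branch(6, q(6), 4))), q(q(branch(6, q(6), 4))), 6), M := p(q(branch(6, q(6), 4)), 2).
MGU = { Q ↦ branch(node(p(q(branch(6, q(6), 4)), 2), q(6), q(branch(6, q(6), 4))), q(q(branch(6, q(6), 4))), 6), X ↦ q(6), T ↦ q(branch(6, q(6), 4)), M ↦ p(q(branch(6, q(6), 4)), 2), Y ↦ p(q(branch(6, q(6), 4)), 2) }, so Y ↦ p(q(branch(6, q(6), 4)), 2).

p(q(branch(6, q(6), 4)), 2)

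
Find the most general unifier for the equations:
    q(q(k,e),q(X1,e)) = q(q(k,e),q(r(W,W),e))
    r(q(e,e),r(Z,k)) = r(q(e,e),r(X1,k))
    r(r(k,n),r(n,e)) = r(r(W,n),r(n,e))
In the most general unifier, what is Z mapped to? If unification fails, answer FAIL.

r(k,k)

Decompose q/2: q(k,e) = q(k,e),  q(X1,e) = q(r(W,W),e).
Delete trivial equation q(k,e) = q(k,e).
Decompose q/2: X1 = r(W,W),  e = e.
Bind X1 := r(W,W); substituting into the one remaining equation that mentions X1 gives: r(q(e,e),r(Z,k)) = r(q(e,e),r(r(W,W),k)).
Delete trivial equation e = e.
Decompose r/2: q(e,e) = q(e,e),  r(Z,k) = r(r(W,W),k).
Delete trivial equation q(e,e) = q(e,e).
Decompose r/2: Z = r(W,W),  k = k.
Bind Z := r(W,W); no other remaining equation mentions Z.
Delete trivial equation k = k.
Decompose r/2: r(k,n) = r(W,n),  r(n,e) = r(n,e).
Decompose r/2: k = W,  n = n.
Bind W := k; no other remaining equation mentions W. Substituting into the earlier bindings gives X1 := r(k,k), Z := r(k,k).
Delete trivial equation n = n.
Delete trivial equation r(n,e) = r(n,e).
MGU = { X1 := r(k,k), Z := r(k,k), W := k }, so Z := r(k,k).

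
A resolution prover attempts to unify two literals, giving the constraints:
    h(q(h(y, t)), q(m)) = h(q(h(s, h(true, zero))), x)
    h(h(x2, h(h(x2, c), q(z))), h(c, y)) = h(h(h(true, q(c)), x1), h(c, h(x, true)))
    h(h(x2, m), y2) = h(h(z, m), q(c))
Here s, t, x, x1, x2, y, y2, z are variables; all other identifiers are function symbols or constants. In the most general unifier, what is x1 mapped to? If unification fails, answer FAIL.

Decompose h/2: q(h(y, t)) = q(h(s, h(true, zero))),  q(m) = x.
Decompose q/1: h(y, t) = h(s, h(true, zero)).
Decompose h/2: y = s,  t = h(true, zero).
Bind y := s; substituting into the one remaining equation that mentions y gives: h(h(x2, h(h(x2, c), q(z))), h(c, s)) = h(h(h(true, q(c)), x1), h(c, h(x, true))).
Bind t := h(true, zero); no other remaining equation mentions t.
Bind x := q(m); substituting into the one remaining equation that mentions x gives: h(h(x2, h(h(x2, c), q(z))), h(c, s)) = h(h(h(true, q(c)), x1), h(c, h(q(m), true))).
Decompose h/2: h(x2, h(h(x2, c), q(z))) = h(h(true, q(c)), x1),  h(c, s) = h(c, h(q(m), true)).
Decompose h/2: x2 = h(true, q(c)),  h(h(x2, c), q(z)) = x1.
Bind x2 := h(true, q(c)); substituting into the 2 remaining equations that mention x2 gives: h(h(h(true, q(c)), c), q(z)) = x1,  h(h(h(true, q(c)), m), y2) = h(h(z, m), q(c)).
Bind x1 := h(h(h(true, q(c)), c), q(z)); no other remaining equation mentions x1.
Decompose h/2: c = c,  s = h(q(m), true).
Delete trivial equation c = c.
Bind s := h(q(m), true); no other remaining equation mentions s. Substituting into the earlier binding gives y := h(q(m), true).
Decompose h/2: h(h(true, q(c)), m) = h(z, m),  y2 = q(c).
Decompose h/2: h(true, q(c)) = z,  m = m.
Bind z := h(true, q(c)); no other remaining equation mentions z. Substituting into the earlier binding gives x1 := h(h(h(true, q(c)), c), q(h(true, q(c)))).
Delete trivial equation m = m.
Bind y2 := q(c).
MGU = { y ↦ h(q(m), true), t ↦ h(true, zero), x ↦ q(m), x2 ↦ h(true, q(c)), x1 ↦ h(h(h(true, q(c)), c), q(h(true, q(c)))), s ↦ h(q(m), true), z ↦ h(true, q(c)), y2 ↦ q(c) }, so x1 ↦ h(h(h(true, q(c)), c), q(h(true, q(c)))).

h(h(h(true, q(c)), c), q(h(true, q(c))))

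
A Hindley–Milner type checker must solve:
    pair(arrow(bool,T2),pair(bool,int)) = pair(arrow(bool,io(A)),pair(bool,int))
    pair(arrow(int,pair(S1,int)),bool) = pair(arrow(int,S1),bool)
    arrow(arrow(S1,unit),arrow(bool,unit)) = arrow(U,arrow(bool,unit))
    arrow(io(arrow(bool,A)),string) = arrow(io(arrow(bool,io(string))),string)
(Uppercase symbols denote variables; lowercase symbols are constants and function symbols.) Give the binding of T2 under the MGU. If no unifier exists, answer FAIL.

Decompose pair/2: arrow(bool,T2) = arrow(bool,io(A)),  pair(bool,int) = pair(bool,int).
Decompose arrow/2: bool = bool,  T2 = io(A).
Delete trivial equation bool = bool.
Bind T2 := io(A); no other remaining equation mentions T2.
Delete trivial equation pair(bool,int) = pair(bool,int).
Decompose pair/2: arrow(int,pair(S1,int)) = arrow(int,S1),  bool = bool.
Decompose arrow/2: int = int,  pair(S1,int) = S1.
Delete trivial equation int = int.
Occurs check fails: S1 occurs in pair(S1,int); the equation S1 = pair(S1,int) has no finite solution.

FAIL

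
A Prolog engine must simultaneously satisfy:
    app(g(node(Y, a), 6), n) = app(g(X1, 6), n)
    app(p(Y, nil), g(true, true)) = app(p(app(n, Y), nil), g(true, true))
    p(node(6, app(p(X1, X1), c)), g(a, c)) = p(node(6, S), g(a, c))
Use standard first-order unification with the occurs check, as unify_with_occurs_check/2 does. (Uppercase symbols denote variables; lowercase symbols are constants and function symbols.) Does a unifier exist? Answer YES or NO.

Decompose app/2: g(node(Y, a), 6) = g(X1, 6),  n = n.
Decompose g/2: node(Y, a) = X1,  6 = 6.
Bind X1 := node(Y, a); substituting into the one remaining equation that mentions X1 gives: p(node(6, app(p(node(Y, a), node(Y, a)), c)), g(a, c)) = p(node(6, S), g(a, c)).
Delete trivial equation 6 = 6.
Delete trivial equation n = n.
Decompose app/2: p(Y, nil) = p(app(n, Y), nil),  g(true, true) = g(true, true).
Decompose p/2: Y = app(n, Y),  nil = nil.
Occurs check fails: Y occurs in app(n, Y); the equation Y = app(n, Y) has no finite solution.

NO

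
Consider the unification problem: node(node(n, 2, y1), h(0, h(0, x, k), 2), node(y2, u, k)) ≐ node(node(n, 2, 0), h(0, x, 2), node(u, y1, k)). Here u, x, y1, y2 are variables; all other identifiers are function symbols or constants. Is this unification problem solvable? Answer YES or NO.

Decompose node/3: node(n, 2, y1) ≐ node(n, 2, 0),  h(0, h(0, x, k), 2) ≐ h(0, x, 2),  node(y2, u, k) ≐ node(u, y1, k).
Decompose node/3: n ≐ n,  2 ≐ 2,  y1 ≐ 0.
Delete trivial equation n ≐ n.
Delete trivial equation 2 ≐ 2.
Bind y1 := 0; substituting into the one remaining equation that mentions y1 gives: node(y2, u, k) ≐ node(u, 0, k).
Decompose h/3: 0 ≐ 0,  h(0, x, k) ≐ x,  2 ≐ 2.
Delete trivial equation 0 ≐ 0.
Occurs check fails: x occurs in h(0, x, k); the equation x ≐ h(0, x, k) has no finite solution.

NO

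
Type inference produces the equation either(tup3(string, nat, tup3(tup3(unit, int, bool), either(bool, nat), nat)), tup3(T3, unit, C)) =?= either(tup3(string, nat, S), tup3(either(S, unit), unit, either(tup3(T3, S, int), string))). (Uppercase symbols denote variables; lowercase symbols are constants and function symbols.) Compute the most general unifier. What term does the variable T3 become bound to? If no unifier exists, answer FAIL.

Decompose either/2: tup3(string, nat, tup3(tup3(unit, int, bool), either(bool, nat), nat)) =?= tup3(string, nat, S),  tup3(T3, unit, C) =?= tup3(either(S, unit), unit, either(tup3(T3, S, int), string)).
Decompose tup3/3: string =?= string,  nat =?= nat,  tup3(tup3(unit, int, bool), either(bool, nat), nat) =?= S.
Delete trivial equation string =?= string.
Delete trivial equation nat =?= nat.
Bind S := tup3(tup3(unit, int, bool), either(bool, nat), nat); substituting into the remaining equation gives: tup3(T3, unit, C) =?= tup3(either(tup3(tup3(unit, int, bool), either(bool, nat), nat), unit), unit, either(tup3(T3, tup3(tup3(unit, int, bool), either(bool, nat), nat), int), string)).
Decompose tup3/3: T3 =?= either(tup3(tup3(unit, int, bool), either(bool, nat), nat), unit),  unit =?= unit,  C =?= either(tup3(T3, tup3(tup3(unit, int, bool), either(bool, nat), nat), int), string).
Bind T3 := either(tup3(tup3(unit, int, bool), either(bool, nat), nat), unit); substituting into the one remaining equation that mentions T3 gives: C =?= either(tup3(either(tup3(tup3(unit, int, bool), either(bool, nat), nat), unit), tup3(tup3(unit, int, bool), either(bool, nat), nat), int), string).
Delete trivial equation unit =?= unit.
Bind C := either(tup3(either(tup3(tup3(unit, int, bool), either(bool, nat), nat), unit), tup3(tup3(unit, int, bool), either(bool, nat), nat), int), string).
MGU = { S ↦ tup3(tup3(unit, int, bool), either(bool, nat), nat), T3 ↦ either(tup3(tup3(unit, int, bool), either(bool, nat), nat), unit), C ↦ either(tup3(either(tup3(tup3(unit, int, bool), either(bool, nat), nat), unit), tup3(tup3(unit, int, bool), either(bool, nat), nat), int), string) }, so T3 ↦ either(tup3(tup3(unit, int, bool), either(bool, nat), nat), unit).

either(tup3(tup3(unit, int, bool), either(bool, nat), nat), unit)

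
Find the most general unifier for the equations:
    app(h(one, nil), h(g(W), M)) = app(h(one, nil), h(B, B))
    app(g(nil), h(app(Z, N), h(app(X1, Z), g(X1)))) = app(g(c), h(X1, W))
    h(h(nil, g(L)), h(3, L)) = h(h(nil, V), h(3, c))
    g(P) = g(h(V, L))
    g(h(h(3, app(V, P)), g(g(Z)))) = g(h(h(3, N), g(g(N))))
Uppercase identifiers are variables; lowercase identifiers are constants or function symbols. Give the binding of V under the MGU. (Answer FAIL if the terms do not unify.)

Decompose app/2: h(one, nil) = h(one, nil),  h(g(W), M) = h(B, B).
Delete trivial equation h(one, nil) = h(one, nil).
Decompose h/2: g(W) = B,  M = B.
Bind B := g(W); substituting into the one remaining equation that mentions B gives: M = g(W).
Bind M := g(W); no other remaining equation mentions M.
Decompose app/2: g(nil) = g(c),  h(app(Z, N), h(app(X1, Z), g(X1))) = h(X1, W).
Decompose g/1: nil = c.
Clash: constants nil and c differ; no unifier exists.

FAIL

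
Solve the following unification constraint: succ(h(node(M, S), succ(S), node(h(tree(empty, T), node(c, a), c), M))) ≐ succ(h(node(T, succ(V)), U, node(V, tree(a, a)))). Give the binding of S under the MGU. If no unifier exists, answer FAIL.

succ(h(tree(empty, tree(a, a)), node(c, a), c))

Decompose succ/1: h(node(M, S), succ(S), node(h(tree(empty, T), node(c, a), c), M)) ≐ h(node(T, succ(V)), U, node(V, tree(a, a))).
Decompose h/3: node(M, S) ≐ node(T, succ(V)),  succ(S) ≐ U,  node(h(tree(empty, T), node(c, a), c), M) ≐ node(V, tree(a, a)).
Decompose node/2: M ≐ T,  S ≐ succ(V).
Bind M := T; substituting into the one remaining equation that mentions M gives: node(h(tree(empty, T), node(c, a), c), T) ≐ node(V, tree(a, a)).
Bind S := succ(V); substituting into the one remaining equation that mentions S gives: succ(succ(V)) ≐ U.
Bind U := succ(succ(V)); no other remaining equation mentions U.
Decompose node/2: h(tree(empty, T), node(c, a), c) ≐ V,  T ≐ tree(a, a).
Bind V := h(tree(empty, T), node(c, a), c); no other remaining equation mentions V. Substituting into the earlier bindings gives S := succ(h(tree(empty, T), node(c, a), c)), U := succ(succ(h(tree(empty, T), node(c, a), c))).
Bind T := tree(a, a). Substituting into the earlier bindings gives M := tree(a, a), S := succ(h(tree(empty, tree(a, a)), node(c, a), c)), U := succ(succ(h(tree(empty, tree(a, a)), node(c, a), c))), V := h(tree(empty, tree(a, a)), node(c, a), c).
MGU = { M := tree(a, a), S := succ(h(tree(empty, tree(a, a)), node(c, a), c)), U := succ(succ(h(tree(empty, tree(a, a)), node(c, a), c))), V := h(tree(empty, tree(a, a)), node(c, a), c), T := tree(a, a) }, so S := succ(h(tree(empty, tree(a, a)), node(c, a), c)).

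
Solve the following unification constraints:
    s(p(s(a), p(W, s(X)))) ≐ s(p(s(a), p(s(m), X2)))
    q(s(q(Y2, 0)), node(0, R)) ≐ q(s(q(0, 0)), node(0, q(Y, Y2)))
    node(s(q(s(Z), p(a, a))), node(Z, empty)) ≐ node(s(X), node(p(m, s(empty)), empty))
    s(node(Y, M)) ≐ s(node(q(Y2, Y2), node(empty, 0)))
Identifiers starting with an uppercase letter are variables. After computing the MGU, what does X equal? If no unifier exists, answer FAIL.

q(s(p(m, s(empty))), p(a, a))

Decompose s/1: p(s(a), p(W, s(X))) ≐ p(s(a), p(s(m), X2)).
Decompose p/2: s(a) ≐ s(a),  p(W, s(X)) ≐ p(s(m), X2).
Delete trivial equation s(a) ≐ s(a).
Decompose p/2: W ≐ s(m),  s(X) ≐ X2.
Bind W := s(m); no other remaining equation mentions W.
Bind X2 := s(X); no other remaining equation mentions X2.
Decompose q/2: s(q(Y2, 0)) ≐ s(q(0, 0)),  node(0, R) ≐ node(0, q(Y, Y2)).
Decompose s/1: q(Y2, 0) ≐ q(0, 0).
Decompose q/2: Y2 ≐ 0,  0 ≐ 0.
Bind Y2 := 0; substituting into the 2 remaining equations that mention Y2 gives: node(0, R) ≐ node(0, q(Y, 0)),  s(node(Y, M)) ≐ s(node(q(0, 0), node(empty, 0))).
Delete trivial equation 0 ≐ 0.
Decompose node/2: 0 ≐ 0,  R ≐ q(Y, 0).
Delete trivial equation 0 ≐ 0.
Bind R := q(Y, 0); no other remaining equation mentions R.
Decompose node/2: s(q(s(Z), p(a, a))) ≐ s(X),  node(Z, empty) ≐ node(p(m, s(empty)), empty).
Decompose s/1: q(s(Z), p(a, a)) ≐ X.
Bind X := q(s(Z), p(a, a)); no other remaining equation mentions X. Substituting into the earlier binding gives X2 := s(q(s(Z), p(a, a))).
Decompose node/2: Z ≐ p(m, s(empty)),  empty ≐ empty.
Bind Z := p(m, s(empty)); no other remaining equation mentions Z. Substituting into the earlier bindings gives X2 := s(q(s(p(m, s(empty))), p(a, a))), X := q(s(p(m, s(empty))), p(a, a)).
Delete trivial equation empty ≐ empty.
Decompose s/1: node(Y, M) ≐ node(q(0, 0), node(empty, 0)).
Decompose node/2: Y ≐ q(0, 0),  M ≐ node(empty, 0).
Bind Y := q(0, 0); no other remaining equation mentions Y. Substituting into the earlier binding gives R := q(q(0, 0), 0).
Bind M := node(empty, 0).
MGU = { W -> s(m), X2 -> s(q(s(p(m, s(empty))), p(a, a))), Y2 -> 0, R -> q(q(0, 0), 0), X -> q(s(p(m, s(empty))), p(a, a)), Z -> p(m, s(empty)), Y -> q(0, 0), M -> node(empty, 0) }, so X -> q(s(p(m, s(empty))), p(a, a)).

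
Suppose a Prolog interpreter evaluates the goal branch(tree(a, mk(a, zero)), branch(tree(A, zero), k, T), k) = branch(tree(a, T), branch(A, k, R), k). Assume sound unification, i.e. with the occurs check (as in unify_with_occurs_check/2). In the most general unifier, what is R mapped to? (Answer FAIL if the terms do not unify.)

Decompose branch/3: tree(a, mk(a, zero)) = tree(a, T),  branch(tree(A, zero), k, T) = branch(A, k, R),  k = k.
Decompose tree/2: a = a,  mk(a, zero) = T.
Delete trivial equation a = a.
Bind T := mk(a, zero); substituting into the one remaining equation that mentions T gives: branch(tree(A, zero), k, mk(a, zero)) = branch(A, k, R).
Decompose branch/3: tree(A, zero) = A,  k = k,  mk(a, zero) = R.
Occurs check fails: A occurs in tree(A, zero); the equation A = tree(A, zero) has no finite solution.

FAIL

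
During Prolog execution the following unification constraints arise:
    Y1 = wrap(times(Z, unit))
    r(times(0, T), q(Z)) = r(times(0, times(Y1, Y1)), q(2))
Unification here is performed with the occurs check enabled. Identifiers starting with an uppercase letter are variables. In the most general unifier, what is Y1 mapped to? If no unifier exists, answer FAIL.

wrap(times(2, unit))

Bind Y1 := wrap(times(Z, unit)); substituting into the remaining equation gives: r(times(0, T), q(Z)) = r(times(0, times(wrap(times(Z, unit)), wrap(times(Z, unit)))), q(2)).
Decompose r/2: times(0, T) = times(0, times(wrap(times(Z, unit)), wrap(times(Z, unit)))),  q(Z) = q(2).
Decompose times/2: 0 = 0,  T = times(wrap(times(Z, unit)), wrap(times(Z, unit))).
Delete trivial equation 0 = 0.
Bind T := times(wrap(times(Z, unit)), wrap(times(Z, unit))); no other remaining equation mentions T.
Decompose q/1: Z = 2.
Bind Z := 2. Substituting into the earlier bindings gives Y1 := wrap(times(2, unit)), T := times(wrap(times(2, unit)), wrap(times(2, unit))).
MGU = { Y1 ↦ wrap(times(2, unit)), T ↦ times(wrap(times(2, unit)), wrap(times(2, unit))), Z ↦ 2 }, so Y1 ↦ wrap(times(2, unit)).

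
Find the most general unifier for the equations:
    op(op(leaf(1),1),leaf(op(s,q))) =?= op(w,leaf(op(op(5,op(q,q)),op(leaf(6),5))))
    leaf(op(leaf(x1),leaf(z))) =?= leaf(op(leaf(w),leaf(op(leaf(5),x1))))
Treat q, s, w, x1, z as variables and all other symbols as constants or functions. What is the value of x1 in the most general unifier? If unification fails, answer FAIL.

Decompose op/2: op(leaf(1),1) =?= w,  leaf(op(s,q)) =?= leaf(op(op(5,op(q,q)),op(leaf(6),5))).
Bind w := op(leaf(1),1); substituting into the one remaining equation that mentions w gives: leaf(op(leaf(x1),leaf(z))) =?= leaf(op(leaf(op(leaf(1),1)),leaf(op(leaf(5),x1)))).
Decompose leaf/1: op(s,q) =?= op(op(5,op(q,q)),op(leaf(6),5)).
Decompose op/2: s =?= op(5,op(q,q)),  q =?= op(leaf(6),5).
Bind s := op(5,op(q,q)); no other remaining equation mentions s.
Bind q := op(leaf(6),5); no other remaining equation mentions q. Substituting into the earlier binding gives s := op(5,op(op(leaf(6),5),op(leaf(6),5))).
Decompose leaf/1: op(leaf(x1),leaf(z)) =?= op(leaf(op(leaf(1),1)),leaf(op(leaf(5),x1))).
Decompose op/2: leaf(x1) =?= leaf(op(leaf(1),1)),  leaf(z) =?= leaf(op(leaf(5),x1)).
Decompose leaf/1: x1 =?= op(leaf(1),1).
Bind x1 := op(leaf(1),1); substituting into the remaining equation gives: leaf(z) =?= leaf(op(leaf(5),op(leaf(1),1))).
Decompose leaf/1: z =?= op(leaf(5),op(leaf(1),1)).
Bind z := op(leaf(5),op(leaf(1),1)).
MGU = { w ↦ op(leaf(1),1), s ↦ op(5,op(op(leaf(6),5),op(leaf(6),5))), q ↦ op(leaf(6),5), x1 ↦ op(leaf(1),1), z ↦ op(leaf(5),op(leaf(1),1)) }, so x1 ↦ op(leaf(1),1).

op(leaf(1),1)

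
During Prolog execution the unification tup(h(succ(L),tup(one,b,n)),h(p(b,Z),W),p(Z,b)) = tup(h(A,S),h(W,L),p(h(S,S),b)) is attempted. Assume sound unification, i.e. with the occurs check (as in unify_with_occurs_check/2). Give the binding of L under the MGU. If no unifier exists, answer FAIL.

p(b,h(tup(one,b,n),tup(one,b,n)))

Decompose tup/3: h(succ(L),tup(one,b,n)) = h(A,S),  h(p(b,Z),W) = h(W,L),  p(Z,b) = p(h(S,S),b).
Decompose h/2: succ(L) = A,  tup(one,b,n) = S.
Bind A := succ(L); no other remaining equation mentions A.
Bind S := tup(one,b,n); substituting into the one remaining equation that mentions S gives: p(Z,b) = p(h(tup(one,b,n),tup(one,b,n)),b).
Decompose h/2: p(b,Z) = W,  W = L.
Bind W := p(b,Z); substituting into the one remaining equation that mentions W gives: p(b,Z) = L.
Bind L := p(b,Z); no other remaining equation mentions L. Substituting into the earlier binding gives A := succ(p(b,Z)).
Decompose p/2: Z = h(tup(one,b,n),tup(one,b,n)),  b = b.
Bind Z := h(tup(one,b,n),tup(one,b,n)); no other remaining equation mentions Z. Substituting into the earlier bindings gives A := succ(p(b,h(tup(one,b,n),tup(one,b,n)))), W := p(b,h(tup(one,b,n),tup(one,b,n))), L := p(b,h(tup(one,b,n),tup(one,b,n))).
Delete trivial equation b = b.
MGU = { A -> succ(p(b,h(tup(one,b,n),tup(one,b,n)))), S -> tup(one,b,n), W -> p(b,h(tup(one,b,n),tup(one,b,n))), L -> p(b,h(tup(one,b,n),tup(one,b,n))), Z -> h(tup(one,b,n),tup(one,b,n)) }, so L -> p(b,h(tup(one,b,n),tup(one,b,n))).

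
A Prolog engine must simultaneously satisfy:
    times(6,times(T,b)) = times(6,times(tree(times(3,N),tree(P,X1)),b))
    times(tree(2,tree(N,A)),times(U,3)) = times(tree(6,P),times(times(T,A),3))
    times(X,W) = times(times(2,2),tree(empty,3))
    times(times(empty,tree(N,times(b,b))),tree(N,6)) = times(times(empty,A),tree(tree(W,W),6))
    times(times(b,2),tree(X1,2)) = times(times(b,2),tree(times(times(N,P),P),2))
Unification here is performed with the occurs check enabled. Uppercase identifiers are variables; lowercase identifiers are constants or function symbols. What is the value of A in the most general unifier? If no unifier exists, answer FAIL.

Decompose times/2: 6 = 6,  times(T,b) = times(tree(times(3,N),tree(P,X1)),b).
Delete trivial equation 6 = 6.
Decompose times/2: T = tree(times(3,N),tree(P,X1)),  b = b.
Bind T := tree(times(3,N),tree(P,X1)); substituting into the one remaining equation that mentions T gives: times(tree(2,tree(N,A)),times(U,3)) = times(tree(6,P),times(times(tree(times(3,N),tree(P,X1)),A),3)).
Delete trivial equation b = b.
Decompose times/2: tree(2,tree(N,A)) = tree(6,P),  times(U,3) = times(times(tree(times(3,N),tree(P,X1)),A),3).
Decompose tree/2: 2 = 6,  tree(N,A) = P.
Clash: constants 2 and 6 differ; no unifier exists.

FAIL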